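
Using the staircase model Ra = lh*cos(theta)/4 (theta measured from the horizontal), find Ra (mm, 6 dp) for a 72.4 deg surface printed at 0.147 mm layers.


Ra = 0.147 * cos(72.4) / 4 = 0.011112 mm


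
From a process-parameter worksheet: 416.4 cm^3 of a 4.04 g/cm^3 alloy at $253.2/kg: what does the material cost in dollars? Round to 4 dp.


Mass = 416.4*4.04/1000 = 1.682256 kg
Cost = 1.682256 * 253.2 = 425.9472 $


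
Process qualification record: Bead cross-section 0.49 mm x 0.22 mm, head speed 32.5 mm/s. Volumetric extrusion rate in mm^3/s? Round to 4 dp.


Rate = 0.49 * 0.22 * 32.5 = 3.5035 mm^3/s


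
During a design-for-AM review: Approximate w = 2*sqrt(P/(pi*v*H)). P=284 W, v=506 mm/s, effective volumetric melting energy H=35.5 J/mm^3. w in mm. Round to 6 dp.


w = 2*sqrt(284/(pi*506*35.5)) = 0.141881 mm


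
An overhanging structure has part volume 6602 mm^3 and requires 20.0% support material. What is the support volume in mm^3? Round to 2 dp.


V_support = 6602 * 0.2 = 1320.4 mm^3


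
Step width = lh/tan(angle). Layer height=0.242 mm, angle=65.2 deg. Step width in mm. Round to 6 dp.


step = 0.242 / tan(65.2) = 0.11182 mm


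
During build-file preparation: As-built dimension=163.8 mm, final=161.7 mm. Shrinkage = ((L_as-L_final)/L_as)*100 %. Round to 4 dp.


Shrinkage = ((163.8-161.7)/163.8)*100 = 1.2821 %


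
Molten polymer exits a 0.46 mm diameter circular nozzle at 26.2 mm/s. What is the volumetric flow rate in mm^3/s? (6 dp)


A = pi*(0.46/2)^2 = 0.16619025 mm^2
Q = 0.16619025 * 26.2 = 4.354185 mm^3/s


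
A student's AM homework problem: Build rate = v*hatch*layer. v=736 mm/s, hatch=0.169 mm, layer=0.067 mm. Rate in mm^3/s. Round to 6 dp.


Rate = 736 * 0.169 * 0.067 = 8.333728 mm^3/s


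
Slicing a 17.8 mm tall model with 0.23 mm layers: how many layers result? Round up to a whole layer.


Layers = ceil(17.8/0.23) = 78


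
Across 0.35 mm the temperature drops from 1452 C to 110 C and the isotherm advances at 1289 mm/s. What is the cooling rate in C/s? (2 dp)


G = (1452-110)/0.35 = 3834.28571429 C/mm
CR = 3834.28571429 * 1289 = 4942394.29 C/s


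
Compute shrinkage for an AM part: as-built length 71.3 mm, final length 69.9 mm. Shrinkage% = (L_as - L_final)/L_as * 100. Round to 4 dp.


Shrinkage = ((71.3-69.9)/71.3)*100 = 1.9635 %


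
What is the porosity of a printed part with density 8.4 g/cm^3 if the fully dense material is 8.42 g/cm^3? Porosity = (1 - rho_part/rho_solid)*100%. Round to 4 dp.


Porosity = (1-8.4/8.42)*100 = 0.2375 %


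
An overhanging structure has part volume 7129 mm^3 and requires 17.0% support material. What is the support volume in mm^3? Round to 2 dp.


V_support = 7129 * 0.17 = 1211.93 mm^3


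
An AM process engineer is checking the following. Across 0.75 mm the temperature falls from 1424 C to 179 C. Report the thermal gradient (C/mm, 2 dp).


G = (1424-179)/0.75 = 1660.0 C/mm


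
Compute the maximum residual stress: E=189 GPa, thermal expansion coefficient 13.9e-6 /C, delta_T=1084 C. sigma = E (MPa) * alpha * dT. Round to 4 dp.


sigma = 189*1000 * 13.9e-6 * 1084 = 2847.7764 MPa


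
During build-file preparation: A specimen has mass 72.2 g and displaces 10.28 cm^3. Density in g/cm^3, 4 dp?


rho = 72.2 / 10.28 = 7.0233 g/cm^3


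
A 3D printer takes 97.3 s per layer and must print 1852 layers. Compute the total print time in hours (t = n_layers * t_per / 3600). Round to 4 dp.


t = 1852 * 97.3 / 3600 = 50.0554 hrs


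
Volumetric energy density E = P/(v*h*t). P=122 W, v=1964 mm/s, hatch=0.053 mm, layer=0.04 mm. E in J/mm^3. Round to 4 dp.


E = 122 / (1964*0.053*0.04) = 29.301 J/mm^3


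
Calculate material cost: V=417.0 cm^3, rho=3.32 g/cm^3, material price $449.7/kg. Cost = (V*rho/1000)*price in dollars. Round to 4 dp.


Mass = 417.0*3.32/1000 = 1.38444 kg
Cost = 1.38444 * 449.7 = 622.5827 $


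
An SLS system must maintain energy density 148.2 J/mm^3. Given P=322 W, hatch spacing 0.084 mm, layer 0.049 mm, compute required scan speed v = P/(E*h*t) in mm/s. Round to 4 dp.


v = 322 / (148.2*0.084*0.049) = 527.8765 mm/s


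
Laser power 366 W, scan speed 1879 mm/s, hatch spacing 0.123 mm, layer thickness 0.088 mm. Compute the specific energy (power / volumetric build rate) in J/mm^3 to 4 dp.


Build rate = 1879 * 0.123 * 0.088 = 20.338296 mm^3/s
SE = 366 / 20.338296 = 17.9956 J/mm^3


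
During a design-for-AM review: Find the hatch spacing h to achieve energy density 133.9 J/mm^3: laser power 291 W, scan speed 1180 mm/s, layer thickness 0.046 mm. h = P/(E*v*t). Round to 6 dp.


h = 291 / (133.9*1180*0.046) = 0.040038 mm


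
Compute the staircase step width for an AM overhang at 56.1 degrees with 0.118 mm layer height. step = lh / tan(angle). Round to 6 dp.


step = 0.118 / tan(56.1) = 0.079293 mm


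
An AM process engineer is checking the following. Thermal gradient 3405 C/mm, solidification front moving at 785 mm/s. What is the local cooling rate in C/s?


CR = 3405 * 785 = 2672925 C/s


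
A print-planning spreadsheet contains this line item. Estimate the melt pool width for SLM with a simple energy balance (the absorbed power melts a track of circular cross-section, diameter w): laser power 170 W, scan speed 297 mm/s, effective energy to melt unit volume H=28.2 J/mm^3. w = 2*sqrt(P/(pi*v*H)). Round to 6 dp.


w = 2*sqrt(170/(pi*297*28.2)) = 0.16076 mm


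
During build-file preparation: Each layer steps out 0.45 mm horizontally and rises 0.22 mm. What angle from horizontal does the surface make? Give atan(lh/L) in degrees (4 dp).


angle = atan(0.22/0.45) = 26.0535 degrees


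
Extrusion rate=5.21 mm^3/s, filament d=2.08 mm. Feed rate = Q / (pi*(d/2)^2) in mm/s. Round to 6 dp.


A = pi*(2.08/2)^2 = 3.397947
v = 5.21 / 3.397947 = 1.533279 mm/s


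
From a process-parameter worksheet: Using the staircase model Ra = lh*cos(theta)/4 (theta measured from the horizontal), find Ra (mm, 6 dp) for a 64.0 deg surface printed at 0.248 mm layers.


Ra = 0.248 * cos(64.0) / 4 = 0.027179 mm


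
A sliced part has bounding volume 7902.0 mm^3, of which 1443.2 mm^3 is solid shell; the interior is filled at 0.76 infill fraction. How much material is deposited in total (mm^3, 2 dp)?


V_infill = (7902.0 - 1443.2) * 0.76 = 4908.69
V_total = 1443.2 + 4908.69 = 6351.89 mm^3


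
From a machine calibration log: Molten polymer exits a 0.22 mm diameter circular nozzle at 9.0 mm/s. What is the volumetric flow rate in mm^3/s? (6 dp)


A = pi*(0.22/2)^2 = 0.03801327 mm^2
Q = 0.03801327 * 9.0 = 0.342119 mm^3/s


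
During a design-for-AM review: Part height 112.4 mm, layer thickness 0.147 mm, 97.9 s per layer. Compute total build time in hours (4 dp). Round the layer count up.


Layers = ceil(112.4/0.147) = 765
t = 765 * 97.9 / 3600 = 20.8038 hrs


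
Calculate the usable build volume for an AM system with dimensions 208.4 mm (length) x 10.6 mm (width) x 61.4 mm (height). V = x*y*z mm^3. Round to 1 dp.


V = 208.4 * 10.6 * 61.4 = 135635.1 mm^3


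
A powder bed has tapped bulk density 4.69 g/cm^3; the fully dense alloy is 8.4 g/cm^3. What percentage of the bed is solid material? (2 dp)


Packing = (4.69/8.4)*100 = 55.83 %


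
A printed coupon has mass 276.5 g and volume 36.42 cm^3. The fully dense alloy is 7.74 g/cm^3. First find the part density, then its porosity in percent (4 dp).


rho_part = 276.5 / 36.42 = 7.59198243 g/cm^3
Porosity = (1 - 7.59198243/7.74)*100 = 1.9124 %


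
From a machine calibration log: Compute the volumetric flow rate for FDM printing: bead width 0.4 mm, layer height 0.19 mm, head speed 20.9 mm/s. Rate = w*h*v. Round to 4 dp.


Rate = 0.4 * 0.19 * 20.9 = 1.5884 mm^3/s


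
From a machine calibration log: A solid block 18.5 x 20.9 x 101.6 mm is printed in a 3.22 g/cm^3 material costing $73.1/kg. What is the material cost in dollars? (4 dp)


V = 18.5 * 20.9 * 101.6 = 39283.64 mm^3 = 39.28364 cm^3
Mass = 39.28364 * 3.22 / 1000 = 0.12649332 kg
Cost = 0.12649332 * 73.1 = 9.2467 $


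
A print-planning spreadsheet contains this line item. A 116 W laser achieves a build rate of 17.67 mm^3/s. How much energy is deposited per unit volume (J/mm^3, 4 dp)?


SE = 116 / 17.67 = 6.5648 J/mm^3


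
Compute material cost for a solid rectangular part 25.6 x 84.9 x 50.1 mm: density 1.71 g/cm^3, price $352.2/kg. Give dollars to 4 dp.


V = 25.6 * 84.9 * 50.1 = 108889.344 mm^3 = 108.889344 cm^3
Mass = 108.889344 * 1.71 / 1000 = 0.18620078 kg
Cost = 0.18620078 * 352.2 = 65.5799 $


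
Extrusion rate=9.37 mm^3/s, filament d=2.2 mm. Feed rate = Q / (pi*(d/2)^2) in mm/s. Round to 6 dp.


A = pi*(2.2/2)^2 = 3.801327
v = 9.37 / 3.801327 = 2.464929 mm/s


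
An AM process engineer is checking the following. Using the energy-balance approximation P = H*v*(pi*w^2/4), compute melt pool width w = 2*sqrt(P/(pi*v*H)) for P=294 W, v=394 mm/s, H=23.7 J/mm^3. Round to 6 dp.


w = 2*sqrt(294/(pi*394*23.7)) = 0.20022 mm


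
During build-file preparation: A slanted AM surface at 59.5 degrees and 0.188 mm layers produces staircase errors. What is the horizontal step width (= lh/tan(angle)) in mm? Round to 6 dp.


step = 0.188 / tan(59.5) = 0.11074 mm


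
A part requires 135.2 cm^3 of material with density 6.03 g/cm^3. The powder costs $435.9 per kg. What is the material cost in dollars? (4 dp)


Mass = 135.2*6.03/1000 = 0.815256 kg
Cost = 0.815256 * 435.9 = 355.3701 $


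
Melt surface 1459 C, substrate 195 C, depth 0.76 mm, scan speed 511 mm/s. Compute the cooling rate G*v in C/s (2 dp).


G = (1459-195)/0.76 = 1663.15789474 C/mm
CR = 1663.15789474 * 511 = 849873.68 C/s


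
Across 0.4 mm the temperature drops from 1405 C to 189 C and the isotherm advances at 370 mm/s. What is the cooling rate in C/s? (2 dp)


G = (1405-189)/0.4 = 3040.0 C/mm
CR = 3040.0 * 370 = 1124800.0 C/s


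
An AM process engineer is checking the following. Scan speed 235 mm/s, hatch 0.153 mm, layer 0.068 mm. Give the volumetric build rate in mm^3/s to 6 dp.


Rate = 235 * 0.153 * 0.068 = 2.44494 mm^3/s


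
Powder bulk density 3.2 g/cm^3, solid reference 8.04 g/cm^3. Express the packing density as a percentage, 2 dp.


Packing = (3.2/8.04)*100 = 39.8 %


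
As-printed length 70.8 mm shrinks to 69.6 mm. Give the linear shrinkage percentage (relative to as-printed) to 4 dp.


Shrinkage = ((70.8-69.6)/70.8)*100 = 1.6949 %


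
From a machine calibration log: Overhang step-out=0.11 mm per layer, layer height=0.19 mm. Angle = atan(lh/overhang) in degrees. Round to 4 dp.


angle = atan(0.19/0.11) = 59.9314 degrees


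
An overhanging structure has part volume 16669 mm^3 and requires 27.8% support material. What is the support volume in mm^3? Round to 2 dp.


V_support = 16669 * 0.278 = 4633.98 mm^3


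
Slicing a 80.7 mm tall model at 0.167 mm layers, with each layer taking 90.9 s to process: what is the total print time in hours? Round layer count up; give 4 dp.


Layers = ceil(80.7/0.167) = 484
t = 484 * 90.9 / 3600 = 12.221 hrs


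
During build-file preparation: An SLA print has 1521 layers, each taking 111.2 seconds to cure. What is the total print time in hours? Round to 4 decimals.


t = 1521 * 111.2 / 3600 = 46.982 hrs


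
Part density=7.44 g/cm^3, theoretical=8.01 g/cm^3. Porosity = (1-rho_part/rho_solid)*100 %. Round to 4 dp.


Porosity = (1-7.44/8.01)*100 = 7.1161 %


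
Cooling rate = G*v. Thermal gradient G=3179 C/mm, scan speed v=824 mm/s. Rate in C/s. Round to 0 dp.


CR = 3179 * 824 = 2619496 C/s


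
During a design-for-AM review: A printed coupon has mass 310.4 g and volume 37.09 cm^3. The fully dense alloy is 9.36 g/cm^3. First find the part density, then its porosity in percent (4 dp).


rho_part = 310.4 / 37.09 = 8.36883257 g/cm^3
Porosity = (1 - 8.36883257/9.36)*100 = 10.5894 %


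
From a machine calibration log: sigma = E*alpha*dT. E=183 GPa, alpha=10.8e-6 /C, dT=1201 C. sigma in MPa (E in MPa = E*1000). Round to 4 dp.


sigma = 183*1000 * 10.8e-6 * 1201 = 2373.6564 MPa


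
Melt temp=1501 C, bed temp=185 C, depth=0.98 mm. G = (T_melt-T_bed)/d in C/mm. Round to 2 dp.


G = (1501-185)/0.98 = 1342.86 C/mm


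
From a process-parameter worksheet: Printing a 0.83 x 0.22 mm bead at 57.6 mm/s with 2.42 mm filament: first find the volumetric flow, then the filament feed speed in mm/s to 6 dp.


Q = 0.83 * 0.22 * 57.6 = 10.51776 mm^3/s
A_fil = pi*(2.42/2)^2 = 4.5996058 mm^2
v_feed = 10.51776 / 4.5996058 = 2.286666 mm/s


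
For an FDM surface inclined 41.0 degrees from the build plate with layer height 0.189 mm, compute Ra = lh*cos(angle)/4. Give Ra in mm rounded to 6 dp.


Ra = 0.189 * cos(41.0) / 4 = 0.03566 mm


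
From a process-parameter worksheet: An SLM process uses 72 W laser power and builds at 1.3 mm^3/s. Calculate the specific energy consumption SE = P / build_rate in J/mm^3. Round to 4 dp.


SE = 72 / 1.3 = 55.3846 J/mm^3


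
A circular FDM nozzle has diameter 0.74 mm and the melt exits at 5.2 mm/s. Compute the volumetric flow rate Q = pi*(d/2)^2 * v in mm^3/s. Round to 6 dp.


A = pi*(0.74/2)^2 = 0.43008403 mm^2
Q = 0.43008403 * 5.2 = 2.236437 mm^3/s


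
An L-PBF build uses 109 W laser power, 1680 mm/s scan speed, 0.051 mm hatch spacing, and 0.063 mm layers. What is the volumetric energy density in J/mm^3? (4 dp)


E = 109 / (1680*0.051*0.063) = 20.1933 J/mm^3


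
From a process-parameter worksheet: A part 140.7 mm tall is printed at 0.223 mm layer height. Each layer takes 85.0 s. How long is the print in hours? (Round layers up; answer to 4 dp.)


Layers = ceil(140.7/0.223) = 631
t = 631 * 85.0 / 3600 = 14.8986 hrs


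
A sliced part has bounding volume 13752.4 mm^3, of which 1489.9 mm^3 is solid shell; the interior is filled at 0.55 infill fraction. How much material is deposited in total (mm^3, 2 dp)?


V_infill = (13752.4 - 1489.9) * 0.55 = 6744.38
V_total = 1489.9 + 6744.38 = 8234.28 mm^3


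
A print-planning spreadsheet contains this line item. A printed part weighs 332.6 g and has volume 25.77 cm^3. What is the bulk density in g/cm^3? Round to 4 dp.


rho = 332.6 / 25.77 = 12.9065 g/cm^3


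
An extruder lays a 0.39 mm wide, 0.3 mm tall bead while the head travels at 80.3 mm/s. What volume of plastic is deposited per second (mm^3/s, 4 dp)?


Rate = 0.39 * 0.3 * 80.3 = 9.3951 mm^3/s


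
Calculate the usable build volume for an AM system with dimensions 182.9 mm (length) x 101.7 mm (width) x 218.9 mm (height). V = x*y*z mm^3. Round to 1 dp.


V = 182.9 * 101.7 * 218.9 = 4071743.6 mm^3


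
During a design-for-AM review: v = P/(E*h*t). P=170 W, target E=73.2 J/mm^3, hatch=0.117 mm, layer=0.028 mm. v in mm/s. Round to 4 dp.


v = 170 / (73.2*0.117*0.028) = 708.9146 mm/s


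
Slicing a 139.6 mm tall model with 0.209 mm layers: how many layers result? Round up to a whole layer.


Layers = ceil(139.6/0.209) = 668


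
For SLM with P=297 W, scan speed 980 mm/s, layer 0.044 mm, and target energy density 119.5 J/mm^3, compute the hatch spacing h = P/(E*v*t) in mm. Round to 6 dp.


h = 297 / (119.5*980*0.044) = 0.057638 mm


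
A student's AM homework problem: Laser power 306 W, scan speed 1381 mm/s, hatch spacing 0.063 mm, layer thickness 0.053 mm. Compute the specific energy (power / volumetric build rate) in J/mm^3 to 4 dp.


Build rate = 1381 * 0.063 * 0.053 = 4.611159 mm^3/s
SE = 306 / 4.611159 = 66.3608 J/mm^3


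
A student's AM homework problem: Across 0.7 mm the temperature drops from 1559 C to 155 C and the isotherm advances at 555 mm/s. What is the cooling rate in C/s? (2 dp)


G = (1559-155)/0.7 = 2005.71428571 C/mm
CR = 2005.71428571 * 555 = 1113171.43 C/s


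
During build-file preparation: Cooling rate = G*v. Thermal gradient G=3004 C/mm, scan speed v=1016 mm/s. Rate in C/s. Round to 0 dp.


CR = 3004 * 1016 = 3052064 C/s


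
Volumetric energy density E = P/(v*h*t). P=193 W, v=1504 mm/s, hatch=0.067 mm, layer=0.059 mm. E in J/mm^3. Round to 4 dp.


E = 193 / (1504*0.067*0.059) = 32.4626 J/mm^3


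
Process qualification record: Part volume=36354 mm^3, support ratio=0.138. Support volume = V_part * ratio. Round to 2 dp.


V_support = 36354 * 0.138 = 5016.85 mm^3


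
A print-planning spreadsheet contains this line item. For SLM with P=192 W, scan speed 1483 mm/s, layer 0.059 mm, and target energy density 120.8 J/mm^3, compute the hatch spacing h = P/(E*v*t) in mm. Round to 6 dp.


h = 192 / (120.8*1483*0.059) = 0.018165 mm


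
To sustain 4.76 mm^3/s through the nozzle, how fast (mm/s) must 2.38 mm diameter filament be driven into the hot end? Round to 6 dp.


A = pi*(2.38/2)^2 = 4.448809
v = 4.76 / 4.448809 = 1.069949 mm/s


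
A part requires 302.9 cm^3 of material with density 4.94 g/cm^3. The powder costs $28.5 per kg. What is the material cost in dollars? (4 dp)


Mass = 302.9*4.94/1000 = 1.496326 kg
Cost = 1.496326 * 28.5 = 42.6453 $


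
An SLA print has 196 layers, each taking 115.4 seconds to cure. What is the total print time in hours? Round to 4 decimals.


t = 196 * 115.4 / 3600 = 6.2829 hrs


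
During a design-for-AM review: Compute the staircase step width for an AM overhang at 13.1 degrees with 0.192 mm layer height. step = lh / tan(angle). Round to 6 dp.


step = 0.192 / tan(13.1) = 0.825071 mm


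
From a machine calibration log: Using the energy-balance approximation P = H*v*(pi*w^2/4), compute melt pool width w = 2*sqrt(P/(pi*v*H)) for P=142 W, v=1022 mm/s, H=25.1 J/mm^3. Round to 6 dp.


w = 2*sqrt(142/(pi*1022*25.1)) = 0.083953 mm


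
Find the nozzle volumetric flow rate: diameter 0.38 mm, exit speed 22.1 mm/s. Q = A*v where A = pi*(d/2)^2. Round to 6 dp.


A = pi*(0.38/2)^2 = 0.11341149 mm^2
Q = 0.11341149 * 22.1 = 2.506394 mm^3/s


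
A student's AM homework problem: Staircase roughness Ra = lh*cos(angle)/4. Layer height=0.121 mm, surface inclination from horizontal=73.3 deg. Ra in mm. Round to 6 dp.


Ra = 0.121 * cos(73.3) / 4 = 0.008693 mm


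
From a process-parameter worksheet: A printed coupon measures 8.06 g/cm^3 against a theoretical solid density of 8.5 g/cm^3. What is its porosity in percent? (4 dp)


Porosity = (1-8.06/8.5)*100 = 5.1765 %


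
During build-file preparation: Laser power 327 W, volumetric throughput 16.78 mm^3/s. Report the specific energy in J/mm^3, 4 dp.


SE = 327 / 16.78 = 19.4875 J/mm^3


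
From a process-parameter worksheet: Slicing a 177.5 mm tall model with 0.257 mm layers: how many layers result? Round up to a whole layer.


Layers = ceil(177.5/0.257) = 691


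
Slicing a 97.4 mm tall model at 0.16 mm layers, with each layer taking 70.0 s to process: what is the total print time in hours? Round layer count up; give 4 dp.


Layers = ceil(97.4/0.16) = 609
t = 609 * 70.0 / 3600 = 11.8417 hrs


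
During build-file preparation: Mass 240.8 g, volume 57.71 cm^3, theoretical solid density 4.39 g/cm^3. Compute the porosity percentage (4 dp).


rho_part = 240.8 / 57.71 = 4.17258707 g/cm^3
Porosity = (1 - 4.17258707/4.39)*100 = 4.9525 %


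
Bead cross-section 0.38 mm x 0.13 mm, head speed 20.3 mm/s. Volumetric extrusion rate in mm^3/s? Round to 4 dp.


Rate = 0.38 * 0.13 * 20.3 = 1.0028 mm^3/s


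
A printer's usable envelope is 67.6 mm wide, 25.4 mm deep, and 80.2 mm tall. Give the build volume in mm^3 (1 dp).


V = 67.6 * 25.4 * 80.2 = 137706.6 mm^3


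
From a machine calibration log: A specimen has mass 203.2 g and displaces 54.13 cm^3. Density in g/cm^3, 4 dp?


rho = 203.2 / 54.13 = 3.7539 g/cm^3


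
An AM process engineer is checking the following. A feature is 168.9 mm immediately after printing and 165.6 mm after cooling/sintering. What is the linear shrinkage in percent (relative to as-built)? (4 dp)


Shrinkage = ((168.9-165.6)/168.9)*100 = 1.9538 %


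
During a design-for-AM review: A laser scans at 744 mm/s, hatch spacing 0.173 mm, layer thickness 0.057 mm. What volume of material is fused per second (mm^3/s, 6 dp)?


Rate = 744 * 0.173 * 0.057 = 7.336584 mm^3/s


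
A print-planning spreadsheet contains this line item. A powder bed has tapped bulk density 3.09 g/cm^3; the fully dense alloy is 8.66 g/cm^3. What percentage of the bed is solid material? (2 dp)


Packing = (3.09/8.66)*100 = 35.68 %


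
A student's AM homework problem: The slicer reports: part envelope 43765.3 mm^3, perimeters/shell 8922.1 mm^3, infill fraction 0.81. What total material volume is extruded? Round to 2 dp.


V_infill = (43765.3 - 8922.1) * 0.81 = 28222.99
V_total = 8922.1 + 28222.99 = 37145.09 mm^3


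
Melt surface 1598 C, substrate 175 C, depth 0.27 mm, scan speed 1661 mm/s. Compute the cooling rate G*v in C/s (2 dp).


G = (1598-175)/0.27 = 5270.37037037 C/mm
CR = 5270.37037037 * 1661 = 8754085.19 C/s


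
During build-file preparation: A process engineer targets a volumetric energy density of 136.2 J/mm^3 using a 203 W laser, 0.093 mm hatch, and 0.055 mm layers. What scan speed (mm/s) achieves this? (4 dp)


v = 203 / (136.2*0.093*0.055) = 291.3891 mm/s


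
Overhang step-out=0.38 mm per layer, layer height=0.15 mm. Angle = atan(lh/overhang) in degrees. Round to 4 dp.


angle = atan(0.15/0.38) = 21.541 degrees


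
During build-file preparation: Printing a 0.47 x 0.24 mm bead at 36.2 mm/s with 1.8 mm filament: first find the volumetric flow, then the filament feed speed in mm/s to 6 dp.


Q = 0.47 * 0.24 * 36.2 = 4.08336 mm^3/s
A_fil = pi*(1.8/2)^2 = 2.54469005 mm^2
v_feed = 4.08336 / 2.54469005 = 1.604659 mm/s


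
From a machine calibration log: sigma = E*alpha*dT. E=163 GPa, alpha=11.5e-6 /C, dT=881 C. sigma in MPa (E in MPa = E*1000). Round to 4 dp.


sigma = 163*1000 * 11.5e-6 * 881 = 1651.4345 MPa


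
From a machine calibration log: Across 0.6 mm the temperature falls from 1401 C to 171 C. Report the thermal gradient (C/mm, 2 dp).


G = (1401-171)/0.6 = 2050.0 C/mm


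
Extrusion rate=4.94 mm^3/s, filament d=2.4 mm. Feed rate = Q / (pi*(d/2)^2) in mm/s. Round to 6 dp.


A = pi*(2.4/2)^2 = 4.523893
v = 4.94 / 4.523893 = 1.09198 mm/s


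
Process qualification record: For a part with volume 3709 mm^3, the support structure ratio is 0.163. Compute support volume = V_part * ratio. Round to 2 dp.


V_support = 3709 * 0.163 = 604.57 mm^3


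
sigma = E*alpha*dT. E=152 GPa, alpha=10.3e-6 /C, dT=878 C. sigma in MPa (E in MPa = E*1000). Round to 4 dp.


sigma = 152*1000 * 10.3e-6 * 878 = 1374.5968 MPa


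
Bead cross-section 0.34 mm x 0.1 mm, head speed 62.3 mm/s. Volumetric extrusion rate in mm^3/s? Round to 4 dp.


Rate = 0.34 * 0.1 * 62.3 = 2.1182 mm^3/s


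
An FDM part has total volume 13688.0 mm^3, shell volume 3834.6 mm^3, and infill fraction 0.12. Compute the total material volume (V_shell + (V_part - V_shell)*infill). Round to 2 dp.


V_infill = (13688.0 - 3834.6) * 0.12 = 1182.41
V_total = 3834.6 + 1182.41 = 5017.01 mm^3


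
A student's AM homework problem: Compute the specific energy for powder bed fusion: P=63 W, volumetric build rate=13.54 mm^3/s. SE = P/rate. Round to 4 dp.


SE = 63 / 13.54 = 4.6529 J/mm^3


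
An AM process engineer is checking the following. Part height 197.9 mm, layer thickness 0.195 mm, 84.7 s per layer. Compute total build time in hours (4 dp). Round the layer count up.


Layers = ceil(197.9/0.195) = 1015
t = 1015 * 84.7 / 3600 = 23.8807 hrs


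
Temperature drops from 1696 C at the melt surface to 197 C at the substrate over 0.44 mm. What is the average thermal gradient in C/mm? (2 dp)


G = (1696-197)/0.44 = 3406.82 C/mm


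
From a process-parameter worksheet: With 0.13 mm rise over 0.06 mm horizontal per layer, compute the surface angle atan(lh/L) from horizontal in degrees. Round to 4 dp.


angle = atan(0.13/0.06) = 65.2249 degrees


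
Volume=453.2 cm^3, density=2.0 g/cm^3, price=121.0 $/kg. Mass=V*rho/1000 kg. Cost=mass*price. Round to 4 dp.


Mass = 453.2*2.0/1000 = 0.9064 kg
Cost = 0.9064 * 121.0 = 109.6744 $


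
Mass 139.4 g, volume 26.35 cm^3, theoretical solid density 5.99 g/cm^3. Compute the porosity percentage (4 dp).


rho_part = 139.4 / 26.35 = 5.29032258 g/cm^3
Porosity = (1 - 5.29032258/5.99)*100 = 11.6808 %


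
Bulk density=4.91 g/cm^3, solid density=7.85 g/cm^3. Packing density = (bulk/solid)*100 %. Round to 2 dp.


Packing = (4.91/7.85)*100 = 62.55 %


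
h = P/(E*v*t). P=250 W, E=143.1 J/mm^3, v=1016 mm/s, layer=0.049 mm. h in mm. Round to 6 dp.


h = 250 / (143.1*1016*0.049) = 0.035092 mm


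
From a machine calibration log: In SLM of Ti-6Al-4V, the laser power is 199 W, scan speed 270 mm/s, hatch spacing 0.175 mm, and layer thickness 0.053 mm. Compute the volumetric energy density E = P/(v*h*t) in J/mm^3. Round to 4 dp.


E = 199 / (270*0.175*0.053) = 79.4649 J/mm^3


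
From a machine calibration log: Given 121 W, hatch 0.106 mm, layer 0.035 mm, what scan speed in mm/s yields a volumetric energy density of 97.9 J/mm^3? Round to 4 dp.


v = 121 / (97.9*0.106*0.035) = 333.1415 mm/s


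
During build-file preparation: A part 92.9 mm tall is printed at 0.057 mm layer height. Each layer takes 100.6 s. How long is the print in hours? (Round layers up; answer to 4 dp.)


Layers = ceil(92.9/0.057) = 1630
t = 1630 * 100.6 / 3600 = 45.5494 hrs


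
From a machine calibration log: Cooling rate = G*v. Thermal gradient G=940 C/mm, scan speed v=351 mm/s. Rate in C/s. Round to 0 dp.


CR = 940 * 351 = 329940 C/s


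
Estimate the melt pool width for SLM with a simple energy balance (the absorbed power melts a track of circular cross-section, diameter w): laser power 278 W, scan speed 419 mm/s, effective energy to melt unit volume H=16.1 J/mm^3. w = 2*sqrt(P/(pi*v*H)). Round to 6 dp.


w = 2*sqrt(278/(pi*419*16.1)) = 0.229064 mm


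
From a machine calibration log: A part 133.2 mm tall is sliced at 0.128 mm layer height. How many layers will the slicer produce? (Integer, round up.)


Layers = ceil(133.2/0.128) = 1041


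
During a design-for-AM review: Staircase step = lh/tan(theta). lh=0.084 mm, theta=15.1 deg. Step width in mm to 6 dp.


step = 0.084 / tan(15.1) = 0.311318 mm


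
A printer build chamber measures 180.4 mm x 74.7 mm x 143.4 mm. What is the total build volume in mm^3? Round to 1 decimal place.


V = 180.4 * 74.7 * 143.4 = 1932441.2 mm^3


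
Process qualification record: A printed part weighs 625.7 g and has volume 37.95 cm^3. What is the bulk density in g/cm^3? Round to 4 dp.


rho = 625.7 / 37.95 = 16.4875 g/cm^3


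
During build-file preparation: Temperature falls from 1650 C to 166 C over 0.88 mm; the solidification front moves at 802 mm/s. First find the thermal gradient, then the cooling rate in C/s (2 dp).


G = (1650-166)/0.88 = 1686.36363636 C/mm
CR = 1686.36363636 * 802 = 1352463.64 C/s


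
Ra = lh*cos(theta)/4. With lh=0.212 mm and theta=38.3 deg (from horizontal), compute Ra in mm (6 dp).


Ra = 0.212 * cos(38.3) / 4 = 0.041593 mm


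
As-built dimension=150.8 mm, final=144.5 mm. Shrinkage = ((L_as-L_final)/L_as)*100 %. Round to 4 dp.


Shrinkage = ((150.8-144.5)/150.8)*100 = 4.1777 %


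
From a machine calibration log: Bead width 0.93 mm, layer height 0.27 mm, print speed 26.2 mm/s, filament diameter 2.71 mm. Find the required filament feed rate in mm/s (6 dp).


Q = 0.93 * 0.27 * 26.2 = 6.57882 mm^3/s
A_fil = pi*(2.71/2)^2 = 5.76804265 mm^2
v_feed = 6.57882 / 5.76804265 = 1.140564 mm/s


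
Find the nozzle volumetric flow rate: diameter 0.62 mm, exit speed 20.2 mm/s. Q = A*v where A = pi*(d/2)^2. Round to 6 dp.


A = pi*(0.62/2)^2 = 0.30190705 mm^2
Q = 0.30190705 * 20.2 = 6.098522 mm^3/s


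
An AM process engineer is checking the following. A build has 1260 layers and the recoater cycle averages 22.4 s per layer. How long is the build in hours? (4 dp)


t = 1260 * 22.4 / 3600 = 7.84 hrs


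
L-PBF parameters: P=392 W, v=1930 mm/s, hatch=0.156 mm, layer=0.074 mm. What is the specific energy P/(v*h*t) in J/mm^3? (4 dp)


Build rate = 1930 * 0.156 * 0.074 = 22.27992 mm^3/s
SE = 392 / 22.27992 = 17.5943 J/mm^3


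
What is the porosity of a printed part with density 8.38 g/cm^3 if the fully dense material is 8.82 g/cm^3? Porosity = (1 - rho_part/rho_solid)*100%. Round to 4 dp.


Porosity = (1-8.38/8.82)*100 = 4.9887 %


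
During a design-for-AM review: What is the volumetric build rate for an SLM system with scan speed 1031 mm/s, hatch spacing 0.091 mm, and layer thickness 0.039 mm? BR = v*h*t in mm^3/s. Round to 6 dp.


Rate = 1031 * 0.091 * 0.039 = 3.659019 mm^3/s


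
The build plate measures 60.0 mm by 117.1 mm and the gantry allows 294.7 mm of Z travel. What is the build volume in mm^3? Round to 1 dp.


V = 60.0 * 117.1 * 294.7 = 2070562.2 mm^3


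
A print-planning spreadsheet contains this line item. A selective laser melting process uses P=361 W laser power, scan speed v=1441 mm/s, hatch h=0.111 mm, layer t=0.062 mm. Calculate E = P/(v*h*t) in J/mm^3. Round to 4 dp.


E = 361 / (1441*0.111*0.062) = 36.4023 J/mm^3


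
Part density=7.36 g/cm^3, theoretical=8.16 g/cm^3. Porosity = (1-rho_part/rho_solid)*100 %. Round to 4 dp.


Porosity = (1-7.36/8.16)*100 = 9.8039 %


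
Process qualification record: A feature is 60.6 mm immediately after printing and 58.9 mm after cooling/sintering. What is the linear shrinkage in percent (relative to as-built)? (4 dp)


Shrinkage = ((60.6-58.9)/60.6)*100 = 2.8053 %


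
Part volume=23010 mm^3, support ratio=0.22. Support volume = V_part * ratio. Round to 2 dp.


V_support = 23010 * 0.22 = 5062.2 mm^3


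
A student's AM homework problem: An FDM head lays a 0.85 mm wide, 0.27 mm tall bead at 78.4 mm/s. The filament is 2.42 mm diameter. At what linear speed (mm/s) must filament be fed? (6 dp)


Q = 0.85 * 0.27 * 78.4 = 17.9928 mm^3/s
A_fil = pi*(2.42/2)^2 = 4.5996058 mm^2
v_feed = 17.9928 / 4.5996058 = 3.911813 mm/s


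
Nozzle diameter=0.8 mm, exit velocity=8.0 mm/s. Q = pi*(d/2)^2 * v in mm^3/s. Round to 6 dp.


A = pi*(0.8/2)^2 = 0.50265482 mm^2
Q = 0.50265482 * 8.0 = 4.021239 mm^3/s


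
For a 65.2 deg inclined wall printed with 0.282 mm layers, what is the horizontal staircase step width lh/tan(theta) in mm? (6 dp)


step = 0.282 / tan(65.2) = 0.130302 mm


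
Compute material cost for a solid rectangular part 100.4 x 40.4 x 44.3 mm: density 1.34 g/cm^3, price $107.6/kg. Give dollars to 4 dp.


V = 100.4 * 40.4 * 44.3 = 179687.888 mm^3 = 179.687888 cm^3
Mass = 179.687888 * 1.34 / 1000 = 0.24078177 kg
Cost = 0.24078177 * 107.6 = 25.9081 $


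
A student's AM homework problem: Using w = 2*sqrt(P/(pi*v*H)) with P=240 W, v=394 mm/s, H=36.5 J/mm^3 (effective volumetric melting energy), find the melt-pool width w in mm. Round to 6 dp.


w = 2*sqrt(240/(pi*394*36.5)) = 0.145769 mm


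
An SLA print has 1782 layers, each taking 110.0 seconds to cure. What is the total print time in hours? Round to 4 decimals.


t = 1782 * 110.0 / 3600 = 54.45 hrs


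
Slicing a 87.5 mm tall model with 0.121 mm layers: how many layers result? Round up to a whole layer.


Layers = ceil(87.5/0.121) = 724


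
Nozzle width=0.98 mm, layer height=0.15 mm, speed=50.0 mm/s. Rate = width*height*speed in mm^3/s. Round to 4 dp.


Rate = 0.98 * 0.15 * 50.0 = 7.35 mm^3/s


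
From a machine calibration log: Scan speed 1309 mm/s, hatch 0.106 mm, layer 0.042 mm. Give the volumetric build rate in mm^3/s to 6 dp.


Rate = 1309 * 0.106 * 0.042 = 5.827668 mm^3/s


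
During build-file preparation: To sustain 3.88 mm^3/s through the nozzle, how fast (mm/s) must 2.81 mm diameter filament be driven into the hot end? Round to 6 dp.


A = pi*(2.81/2)^2 = 6.201582
v = 3.88 / 6.201582 = 0.625647 mm/s


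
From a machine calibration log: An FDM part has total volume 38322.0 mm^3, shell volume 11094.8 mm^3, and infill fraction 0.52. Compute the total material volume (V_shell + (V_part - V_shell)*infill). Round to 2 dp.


V_infill = (38322.0 - 11094.8) * 0.52 = 14158.14
V_total = 11094.8 + 14158.14 = 25252.94 mm^3


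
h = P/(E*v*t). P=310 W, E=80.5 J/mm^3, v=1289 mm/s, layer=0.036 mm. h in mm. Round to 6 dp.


h = 310 / (80.5*1289*0.036) = 0.082987 mm


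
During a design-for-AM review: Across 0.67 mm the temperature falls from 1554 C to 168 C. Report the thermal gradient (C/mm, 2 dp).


G = (1554-168)/0.67 = 2068.66 C/mm


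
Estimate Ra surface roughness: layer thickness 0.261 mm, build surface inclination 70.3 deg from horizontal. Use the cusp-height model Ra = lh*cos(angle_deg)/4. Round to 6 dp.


Ra = 0.261 * cos(70.3) / 4 = 0.021995 mm


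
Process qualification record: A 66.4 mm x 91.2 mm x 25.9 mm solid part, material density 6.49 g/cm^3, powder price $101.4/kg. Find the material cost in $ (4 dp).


V = 66.4 * 91.2 * 25.9 = 156842.112 mm^3 = 156.842112 cm^3
Mass = 156.842112 * 6.49 / 1000 = 1.01790531 kg
Cost = 1.01790531 * 101.4 = 103.2156 $


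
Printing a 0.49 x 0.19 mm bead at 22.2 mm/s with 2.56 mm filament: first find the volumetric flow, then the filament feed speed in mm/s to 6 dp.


Q = 0.49 * 0.19 * 22.2 = 2.06682 mm^3/s
A_fil = pi*(2.56/2)^2 = 5.1471854 mm^2
v_feed = 2.06682 / 5.1471854 = 0.401544 mm/s


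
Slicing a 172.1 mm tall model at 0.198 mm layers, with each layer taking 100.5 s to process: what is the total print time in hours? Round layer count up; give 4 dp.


Layers = ceil(172.1/0.198) = 870
t = 870 * 100.5 / 3600 = 24.2875 hrs


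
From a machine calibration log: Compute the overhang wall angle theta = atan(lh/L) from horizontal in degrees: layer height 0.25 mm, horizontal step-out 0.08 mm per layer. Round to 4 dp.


angle = atan(0.25/0.08) = 72.2553 degrees


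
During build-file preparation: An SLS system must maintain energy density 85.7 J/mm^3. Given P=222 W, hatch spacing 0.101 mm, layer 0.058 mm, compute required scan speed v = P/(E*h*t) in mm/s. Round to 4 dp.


v = 222 / (85.7*0.101*0.058) = 442.2041 mm/s


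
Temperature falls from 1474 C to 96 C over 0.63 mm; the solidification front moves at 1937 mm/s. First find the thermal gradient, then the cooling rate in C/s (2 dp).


G = (1474-96)/0.63 = 2187.3015873 C/mm
CR = 2187.3015873 * 1937 = 4236803.17 C/s


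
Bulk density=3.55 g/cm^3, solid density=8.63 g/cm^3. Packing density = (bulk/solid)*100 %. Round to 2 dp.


Packing = (3.55/8.63)*100 = 41.14 %


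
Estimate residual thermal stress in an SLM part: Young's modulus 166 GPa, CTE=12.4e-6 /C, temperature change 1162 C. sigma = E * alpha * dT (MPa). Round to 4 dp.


sigma = 166*1000 * 12.4e-6 * 1162 = 2391.8608 MPa


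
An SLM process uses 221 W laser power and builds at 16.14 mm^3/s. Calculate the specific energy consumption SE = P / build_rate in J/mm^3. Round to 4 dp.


SE = 221 / 16.14 = 13.6927 J/mm^3


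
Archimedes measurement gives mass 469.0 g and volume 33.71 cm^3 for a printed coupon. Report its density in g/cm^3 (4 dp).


rho = 469.0 / 33.71 = 13.9128 g/cm^3


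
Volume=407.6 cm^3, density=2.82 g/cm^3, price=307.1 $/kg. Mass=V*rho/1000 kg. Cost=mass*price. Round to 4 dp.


Mass = 407.6*2.82/1000 = 1.149432 kg
Cost = 1.149432 * 307.1 = 352.9906 $


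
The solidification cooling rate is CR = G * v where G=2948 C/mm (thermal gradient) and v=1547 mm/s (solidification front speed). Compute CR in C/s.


CR = 2948 * 1547 = 4560556 C/s


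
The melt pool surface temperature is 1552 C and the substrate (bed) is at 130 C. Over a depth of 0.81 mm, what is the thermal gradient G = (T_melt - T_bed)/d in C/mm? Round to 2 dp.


G = (1552-130)/0.81 = 1755.56 C/mm


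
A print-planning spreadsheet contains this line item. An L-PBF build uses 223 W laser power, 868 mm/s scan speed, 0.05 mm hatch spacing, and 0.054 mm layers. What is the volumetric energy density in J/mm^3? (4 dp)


E = 223 / (868*0.05*0.054) = 95.1528 J/mm^3


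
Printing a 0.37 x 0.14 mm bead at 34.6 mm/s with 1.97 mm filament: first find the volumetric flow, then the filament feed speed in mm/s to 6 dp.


Q = 0.37 * 0.14 * 34.6 = 1.79228 mm^3/s
A_fil = pi*(1.97/2)^2 = 3.04805173 mm^2
v_feed = 1.79228 / 3.04805173 = 0.588008 mm/s


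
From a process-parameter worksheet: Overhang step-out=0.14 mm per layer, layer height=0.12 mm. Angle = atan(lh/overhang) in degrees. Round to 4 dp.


angle = atan(0.12/0.14) = 40.6013 degrees


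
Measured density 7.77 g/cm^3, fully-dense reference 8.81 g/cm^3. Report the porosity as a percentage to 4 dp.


Porosity = (1-7.77/8.81)*100 = 11.8048 %


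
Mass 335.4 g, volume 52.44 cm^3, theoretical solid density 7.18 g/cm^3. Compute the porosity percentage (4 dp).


rho_part = 335.4 / 52.44 = 6.39588101 g/cm^3
Porosity = (1 - 6.39588101/7.18)*100 = 10.9209 %


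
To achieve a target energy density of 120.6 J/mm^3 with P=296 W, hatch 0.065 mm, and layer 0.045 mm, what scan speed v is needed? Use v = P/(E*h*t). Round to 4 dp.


v = 296 / (120.6*0.065*0.045) = 839.1093 mm/s


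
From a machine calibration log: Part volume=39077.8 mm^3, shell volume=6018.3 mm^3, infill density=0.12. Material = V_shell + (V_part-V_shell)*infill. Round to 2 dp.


V_infill = (39077.8 - 6018.3) * 0.12 = 3967.14
V_total = 6018.3 + 3967.14 = 9985.44 mm^3


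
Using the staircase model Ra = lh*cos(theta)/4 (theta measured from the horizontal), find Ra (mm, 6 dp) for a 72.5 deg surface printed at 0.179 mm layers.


Ra = 0.179 * cos(72.5) / 4 = 0.013457 mm


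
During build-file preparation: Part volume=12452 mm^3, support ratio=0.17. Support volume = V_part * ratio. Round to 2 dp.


V_support = 12452 * 0.17 = 2116.84 mm^3


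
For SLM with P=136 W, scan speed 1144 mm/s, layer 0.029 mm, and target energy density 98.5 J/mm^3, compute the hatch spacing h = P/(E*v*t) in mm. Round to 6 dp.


h = 136 / (98.5*1144*0.029) = 0.041618 mm


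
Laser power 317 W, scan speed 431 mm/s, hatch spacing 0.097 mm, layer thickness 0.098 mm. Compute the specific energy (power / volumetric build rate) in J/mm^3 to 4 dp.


Build rate = 431 * 0.097 * 0.098 = 4.097086 mm^3/s
SE = 317 / 4.097086 = 77.3721 J/mm^3


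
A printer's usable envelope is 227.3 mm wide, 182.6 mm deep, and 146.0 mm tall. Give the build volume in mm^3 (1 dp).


V = 227.3 * 182.6 * 146.0 = 6059727.1 mm^3


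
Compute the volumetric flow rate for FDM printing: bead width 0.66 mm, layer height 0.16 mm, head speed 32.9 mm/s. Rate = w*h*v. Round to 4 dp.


Rate = 0.66 * 0.16 * 32.9 = 3.4742 mm^3/s


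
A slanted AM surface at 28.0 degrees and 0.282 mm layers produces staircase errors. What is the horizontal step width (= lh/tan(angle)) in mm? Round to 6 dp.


step = 0.282 / tan(28.0) = 0.530365 mm


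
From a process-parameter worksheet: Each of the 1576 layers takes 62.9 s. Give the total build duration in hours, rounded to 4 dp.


t = 1576 * 62.9 / 3600 = 27.5362 hrs


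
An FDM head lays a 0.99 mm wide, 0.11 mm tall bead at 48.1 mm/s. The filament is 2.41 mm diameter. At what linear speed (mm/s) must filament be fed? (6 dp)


Q = 0.99 * 0.11 * 48.1 = 5.23809 mm^3/s
A_fil = pi*(2.41/2)^2 = 4.56167107 mm^2
v_feed = 5.23809 / 4.56167107 = 1.148283 mm/s


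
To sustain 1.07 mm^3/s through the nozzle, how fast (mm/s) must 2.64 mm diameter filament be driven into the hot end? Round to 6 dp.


A = pi*(2.64/2)^2 = 5.473911
v = 1.07 / 5.473911 = 0.195473 mm/s


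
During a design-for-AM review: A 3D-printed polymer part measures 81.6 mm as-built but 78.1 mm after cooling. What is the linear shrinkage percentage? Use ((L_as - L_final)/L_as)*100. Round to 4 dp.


Shrinkage = ((81.6-78.1)/81.6)*100 = 4.2892 %
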